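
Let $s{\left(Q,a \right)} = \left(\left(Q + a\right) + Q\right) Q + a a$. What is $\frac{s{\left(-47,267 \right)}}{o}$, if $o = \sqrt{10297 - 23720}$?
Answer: $- \frac{63158 i \sqrt{13423}}{13423} \approx - 545.13 i$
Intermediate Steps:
$s{\left(Q,a \right)} = a^{2} + Q \left(a + 2 Q\right)$ ($s{\left(Q,a \right)} = \left(a + 2 Q\right) Q + a^{2} = Q \left(a + 2 Q\right) + a^{2} = a^{2} + Q \left(a + 2 Q\right)$)
$o = i \sqrt{13423}$ ($o = \sqrt{10297 - 23720} = \sqrt{-13423} = i \sqrt{13423} \approx 115.86 i$)
$\frac{s{\left(-47,267 \right)}}{o} = \frac{267^{2} + 2 \left(-47\right)^{2} - 12549}{i \sqrt{13423}} = \left(71289 + 2 \cdot 2209 - 12549\right) \left(- \frac{i \sqrt{13423}}{13423}\right) = \left(71289 + 4418 - 12549\right) \left(- \frac{i \sqrt{13423}}{13423}\right) = 63158 \left(- \frac{i \sqrt{13423}}{13423}\right) = - \frac{63158 i \sqrt{13423}}{13423}$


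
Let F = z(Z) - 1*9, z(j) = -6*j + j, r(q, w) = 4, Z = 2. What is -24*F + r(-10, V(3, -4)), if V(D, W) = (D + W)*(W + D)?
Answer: 460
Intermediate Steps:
V(D, W) = (D + W)**2 (V(D, W) = (D + W)*(D + W) = (D + W)**2)
z(j) = -5*j
F = -19 (F = -5*2 - 1*9 = -10 - 9 = -19)
-24*F + r(-10, V(3, -4)) = -24*(-19) + 4 = 456 + 4 = 460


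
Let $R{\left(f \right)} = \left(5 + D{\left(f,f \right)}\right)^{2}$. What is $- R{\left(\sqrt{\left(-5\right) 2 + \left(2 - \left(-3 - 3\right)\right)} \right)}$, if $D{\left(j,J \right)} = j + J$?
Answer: $-17 - 20 i \sqrt{2} \approx -17.0 - 28.284 i$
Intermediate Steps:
$D{\left(j,J \right)} = J + j$
$R{\left(f \right)} = \left(5 + 2 f\right)^{2}$ ($R{\left(f \right)} = \left(5 + \left(f + f\right)\right)^{2} = \left(5 + 2 f\right)^{2}$)
$- R{\left(\sqrt{\left(-5\right) 2 + \left(2 - \left(-3 - 3\right)\right)} \right)} = - \left(5 + 2 \sqrt{\left(-5\right) 2 + \left(2 - \left(-3 - 3\right)\right)}\right)^{2} = - \left(5 + 2 \sqrt{-10 + \left(2 - \left(-3 - 3\right)\right)}\right)^{2} = - \left(5 + 2 \sqrt{-10 + \left(2 - -6\right)}\right)^{2} = - \left(5 + 2 \sqrt{-10 + \left(2 + 6\right)}\right)^{2} = - \left(5 + 2 \sqrt{-10 + 8}\right)^{2} = - \left(5 + 2 \sqrt{-2}\right)^{2} = - \left(5 + 2 i \sqrt{2}\right)^{2}$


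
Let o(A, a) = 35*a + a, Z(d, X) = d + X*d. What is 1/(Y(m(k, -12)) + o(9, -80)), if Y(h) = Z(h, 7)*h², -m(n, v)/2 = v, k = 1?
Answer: 1/107712 ≈ 9.2840e-6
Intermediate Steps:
m(n, v) = -2*v
o(A, a) = 36*a
Y(h) = 8*h³ (Y(h) = (h*(1 + 7))*h² = (h*8)*h² = (8*h)*h² = 8*h³)
1/(Y(m(k, -12)) + o(9, -80)) = 1/(8*(-2*(-12))³ + 36*(-80)) = 1/(8*24³ - 2880) = 1/(8*13824 - 2880) = 1/(110592 - 2880) = 1/107712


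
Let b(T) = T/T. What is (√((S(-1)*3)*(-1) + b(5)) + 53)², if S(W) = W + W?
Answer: (53 + √7)² ≈ 3096.4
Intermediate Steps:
S(W) = 2*W
b(T) = 1
(√((S(-1)*3)*(-1) + b(5)) + 53)² = (√(((2*(-1))*3)*(-1) + 1) + 53)² = (√(-2*3*(-1) + 1) + 53)² = (√(-6*(-1) + 1) + 53)² = (√(6 + 1) + 53)² = (√7 + 53)² = (53 + √7)²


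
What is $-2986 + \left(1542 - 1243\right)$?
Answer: $-2687$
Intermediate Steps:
$-2986 + \left(1542 - 1243\right) = -2986 + 299 = -2687$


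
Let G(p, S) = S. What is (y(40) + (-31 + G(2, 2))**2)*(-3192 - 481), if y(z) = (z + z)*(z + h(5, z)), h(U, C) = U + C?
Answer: -28065393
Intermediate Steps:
h(U, C) = C + U
y(z) = 2*z*(5 + 2*z) (y(z) = (z + z)*(z + (z + 5)) = (2*z)*(z + (5 + z)) = (2*z)*(5 + 2*z) = 2*z*(5 + 2*z))
(y(40) + (-31 + G(2, 2))**2)*(-3192 - 481) = (2*40*(5 + 2*40) + (-31 + 2)**2)*(-3192 - 481) = (2*40*(5 + 80) + (-29)**2)*(-3673) = (2*40*85 + 841)*(-3673) = (6800 + 841)*(-3673) = 7641*(-3673) = -28065393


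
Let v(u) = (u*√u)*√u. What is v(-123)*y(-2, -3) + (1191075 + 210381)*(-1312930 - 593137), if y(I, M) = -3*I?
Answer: -2671268942778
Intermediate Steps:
v(u) = u² (v(u) = u^(3/2)*√u = u²)
v(-123)*y(-2, -3) + (1191075 + 210381)*(-1312930 - 593137) = (-123)²*(-3*(-2)) + (1191075 + 210381)*(-1312930 - 593137) = 15129*6 + 1401456*(-1906067) = 90774 - 2671269033552 = -2671268942778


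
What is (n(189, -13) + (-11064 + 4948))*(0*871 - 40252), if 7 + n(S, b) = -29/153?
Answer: 37710005696/153 ≈ 2.4647e+8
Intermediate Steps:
n(S, b) = -1100/153 (n(S, b) = -7 - 29/153 = -1100/153)
(n(189, -13) + (-11064 + 4948))*(0*871 - 40252) = (-1100/153 + (-11064 + 4948))*(0*871 - 40252) = (-1100/153 - 6116)*(0 - 40252) = -936848/153*(-40252) = 37710005696/153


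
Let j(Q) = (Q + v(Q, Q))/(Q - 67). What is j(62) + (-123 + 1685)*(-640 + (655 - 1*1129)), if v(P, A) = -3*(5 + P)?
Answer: -8700201/5 ≈ -1.7400e+6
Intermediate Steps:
v(P, A) = -15 - 3*P
j(Q) = (-15 - 2*Q)/(-67 + Q) (j(Q) = (Q + (-15 - 3*Q))/(Q - 67) = (-15 - 2*Q)/(-67 + Q))
j(62) + (-123 + 1685)*(-640 + (655 - 1*1129)) = (-15 - 2*62)/(-67 + 62) + (-123 + 1685)*(-640 + (655 - 1*1129)) = (-15 - 124)/(-5) + 1562*(-640 + (655 - 1129)) = -1/5*(-139) + 1562*(-640 - 474) = 139/5 + 1562*(-1114) = 139/5 - 1740068 = -8700201/5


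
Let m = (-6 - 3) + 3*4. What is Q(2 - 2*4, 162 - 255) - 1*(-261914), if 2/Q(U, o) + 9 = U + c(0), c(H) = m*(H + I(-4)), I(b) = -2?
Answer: 5500192/21 ≈ 2.6191e+5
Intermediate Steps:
m = 3 (m = -9 + 12 = 3)
c(H) = -6 + 3*H (c(H) = 3*(H - 2) = 3*(-2 + H) = -6 + 3*H)
Q(U, o) = 2/(-15 + U) (Q(U, o) = 2/(-9 + (U + (-6 + 3*0))) = 2/(-9 + (U + (-6 + 0))) = 2/(-9 + (U - 6)) = 2/(-9 + (-6 + U)) = 2/(-15 + U))
Q(2 - 2*4, 162 - 255) - 1*(-261914) = 2/(-15 + (2 - 2*4)) - 1*(-261914) = 2/(-15 + (2 - 8)) + 261914 = 2/(-15 - 6) + 261914 = 2/(-21) + 261914 = 2*(-1/21) + 261914 = -2/21 + 261914 = 5500192/21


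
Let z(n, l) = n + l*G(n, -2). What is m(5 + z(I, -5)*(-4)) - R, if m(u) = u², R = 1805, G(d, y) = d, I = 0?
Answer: -1780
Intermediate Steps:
z(n, l) = n + l*n
m(5 + z(I, -5)*(-4)) - R = (5 + (0*(1 - 5))*(-4))² - 1*1805 = (5 + (0*(-4))*(-4))² - 1805 = (5 + 0*(-4))² - 1805 = (5 + 0)² - 1805 = 5² - 1805 = 25 - 1805 = -1780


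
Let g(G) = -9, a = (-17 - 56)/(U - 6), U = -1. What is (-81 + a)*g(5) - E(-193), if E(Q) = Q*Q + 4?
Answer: -256325/7 ≈ -36618.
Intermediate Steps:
E(Q) = 4 + Q² (E(Q) = Q² + 4 = 4 + Q²)
a = 73/7 (a = (-17 - 56)/(-1 - 6) = -73/(-7) = -73*(-⅐) = 73/7 ≈ 10.429)
(-81 + a)*g(5) - E(-193) = (-81 + 73/7)*(-9) - (4 + (-193)²) = -494/7*(-9) - (4 + 37249) = 4446/7 - 1*37253 = 4446/7 - 37253 = -256325/7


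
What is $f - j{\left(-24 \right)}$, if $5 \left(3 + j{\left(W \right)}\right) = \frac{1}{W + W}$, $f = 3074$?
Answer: $\frac{738481}{240} \approx 3077.0$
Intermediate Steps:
$j{\left(W \right)} = -3 + \frac{1}{10 W}$ ($j{\left(W \right)} = -3 + \frac{1}{5 \left(W + W\right)} = -3 + \frac{1}{5 \cdot 2 W} = -3 + \frac{\frac{1}{2} \frac{1}{W}}{5} = -3 + \frac{1}{10 W}$)
$f - j{\left(-24 \right)} = 3074 - \left(-3 + \frac{1}{10 \left(-24\right)}\right) = 3074 - \left(-3 + \frac{1}{10} \left(- \frac{1}{24}\right)\right) = 3074 - \left(-3 - \frac{1}{240}\right) = 3074 - - \frac{721}{240} = 3074 + \frac{721}{240} = \frac{738481}{240}$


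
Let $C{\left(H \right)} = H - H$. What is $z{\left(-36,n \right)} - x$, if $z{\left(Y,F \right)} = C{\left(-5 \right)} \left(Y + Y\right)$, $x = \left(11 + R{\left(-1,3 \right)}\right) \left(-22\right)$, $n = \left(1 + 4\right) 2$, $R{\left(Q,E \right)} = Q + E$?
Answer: $286$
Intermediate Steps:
$R{\left(Q,E \right)} = E + Q$
$C{\left(H \right)} = 0$
$n = 10$ ($n = 5 \cdot 2 = 10$)
$x = -286$ ($x = \left(11 + \left(3 - 1\right)\right) \left(-22\right) = \left(11 + 2\right) \left(-22\right) = 13 \left(-22\right) = -286$)
$z{\left(Y,F \right)} = 0$ ($z{\left(Y,F \right)} = 0 \left(Y + Y\right) = 0 \cdot 2 Y = 0$)
$z{\left(-36,n \right)} - x = 0 - -286 = 0 + 286 = 286$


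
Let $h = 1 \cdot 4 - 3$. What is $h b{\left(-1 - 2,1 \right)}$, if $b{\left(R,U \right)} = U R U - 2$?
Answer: $-5$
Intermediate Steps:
$b{\left(R,U \right)} = -2 + R U^{2}$ ($b{\left(R,U \right)} = R U U - 2 = R U^{2} - 2 = -2 + R U^{2}$)
$h = 1$ ($h = 4 - 3 = 1$)
$h b{\left(-1 - 2,1 \right)} = 1 \left(-2 + \left(-1 - 2\right) 1^{2}\right) = 1 \left(-2 + \left(-1 - 2\right) 1\right) = 1 \left(-2 - 3\right) = 1 \left(-5\right) = -5$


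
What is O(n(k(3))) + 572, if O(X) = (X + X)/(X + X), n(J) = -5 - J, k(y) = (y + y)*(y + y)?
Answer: 573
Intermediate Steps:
k(y) = 4*y² (k(y) = (2*y)*(2*y) = 4*y²)
O(X) = 1 (O(X) = (2*X)/((2*X)) = (2*X)*(1/(2*X)) = 1)
O(n(k(3))) + 572 = 1 + 572 = 573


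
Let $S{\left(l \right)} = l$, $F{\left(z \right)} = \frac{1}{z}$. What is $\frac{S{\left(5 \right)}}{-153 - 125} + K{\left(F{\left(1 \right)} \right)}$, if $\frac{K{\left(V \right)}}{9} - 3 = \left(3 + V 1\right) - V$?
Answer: $\frac{15007}{278} \approx 53.982$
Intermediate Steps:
$K{\left(V \right)} = 54$ ($K{\left(V \right)} = 27 + 9 \left(\left(3 + V 1\right) - V\right) = 27 + 9 \left(\left(3 + V\right) - V\right) = 27 + 9 \cdot 3 = 27 + 27 = 54$)
$\frac{S{\left(5 \right)}}{-153 - 125} + K{\left(F{\left(1 \right)} \right)} = \frac{5}{-153 - 125} + 54 = \frac{5}{-278} + 54 = 5 \left(- \frac{1}{278}\right) + 54 = - \frac{5}{278} + 54 = \frac{15007}{278}$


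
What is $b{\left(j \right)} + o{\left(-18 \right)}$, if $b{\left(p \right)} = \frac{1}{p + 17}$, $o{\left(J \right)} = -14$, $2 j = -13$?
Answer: $- \frac{292}{21} \approx -13.905$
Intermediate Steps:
$j = - \frac{13}{2}$ ($j = \frac{1}{2} \left(-13\right) = - \frac{13}{2} \approx -6.5$)
$b{\left(p \right)} = \frac{1}{17 + p}$
$b{\left(j \right)} + o{\left(-18 \right)} = \frac{1}{17 - \frac{13}{2}} - 14 = \frac{1}{\frac{21}{2}} - 14 = \frac{2}{21} - 14 = - \frac{292}{21}$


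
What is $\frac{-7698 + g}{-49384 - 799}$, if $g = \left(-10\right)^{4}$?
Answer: $- \frac{2302}{50183} \approx -0.045872$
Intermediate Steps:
$g = 10000$
$\frac{-7698 + g}{-49384 - 799} = \frac{-7698 + 10000}{-49384 - 799} = \frac{2302}{-50183} = 2302 \left(- \frac{1}{50183}\right) = - \frac{2302}{50183}$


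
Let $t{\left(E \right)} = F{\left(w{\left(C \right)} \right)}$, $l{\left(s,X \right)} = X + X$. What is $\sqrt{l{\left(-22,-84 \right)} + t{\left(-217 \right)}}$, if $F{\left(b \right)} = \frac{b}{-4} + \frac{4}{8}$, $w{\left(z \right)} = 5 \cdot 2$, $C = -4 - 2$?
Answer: $i \sqrt{170} \approx 13.038 i$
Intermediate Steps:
$C = -6$
$w{\left(z \right)} = 10$
$F{\left(b \right)} = \frac{1}{2} - \frac{b}{4}$ ($F{\left(b \right)} = b \left(- \frac{1}{4}\right) + 4 \cdot \frac{1}{8} = - \frac{b}{4} + \frac{1}{2} = \frac{1}{2} - \frac{b}{4}$)
$l{\left(s,X \right)} = 2 X$
$t{\left(E \right)} = -2$ ($t{\left(E \right)} = \frac{1}{2} - \frac{5}{2} = -2$)
$\sqrt{l{\left(-22,-84 \right)} + t{\left(-217 \right)}} = \sqrt{2 \left(-84\right) - 2} = \sqrt{-168 - 2} = \sqrt{-170} = i \sqrt{170}$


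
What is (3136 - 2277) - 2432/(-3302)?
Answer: 1419425/1651 ≈ 859.74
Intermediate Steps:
(3136 - 2277) - 2432/(-3302) = 859 - 2432*(-1/3302) = 859 + 1216/1651 = 1419425/1651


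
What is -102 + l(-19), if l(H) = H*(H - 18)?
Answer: 601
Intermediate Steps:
l(H) = H*(-18 + H)
-102 + l(-19) = -102 - 19*(-18 - 19) = -102 - 19*(-37) = -102 + 703 = 601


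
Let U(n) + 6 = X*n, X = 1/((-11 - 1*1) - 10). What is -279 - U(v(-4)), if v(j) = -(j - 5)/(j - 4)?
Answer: -48057/176 ≈ -273.05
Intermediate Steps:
X = -1/22 (X = 1/((-11 - 1) - 10) = 1/(-12 - 10) = 1/(-22) = -1/22 ≈ -0.045455)
v(j) = -(-5 + j)/(-4 + j)
U(n) = -6 - n/22
-279 - U(v(-4)) = -279 - (-6 - (5 - 1*(-4))/(22*(-4 - 4))) = -279 - (-6 - (5 + 4)/(22*(-8))) = -279 - (-6 - (-1)*9/176) = -279 - (-6 - 1/22*(-9/8)) = -279 - (-6 + 9/176) = -279 - 1*(-1047/176) = -279 + 1047/176 = -48057/176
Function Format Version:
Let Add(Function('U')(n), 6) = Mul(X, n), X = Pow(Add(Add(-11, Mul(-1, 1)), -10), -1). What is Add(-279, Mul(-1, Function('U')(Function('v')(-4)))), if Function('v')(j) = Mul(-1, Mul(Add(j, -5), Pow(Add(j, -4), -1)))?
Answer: Rational(-48057, 176) ≈ -273.05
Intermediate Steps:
X = Rational(-1, 22) (X = Pow(Add(Add(-11, -1), -10), -1) = Pow(Add(-12, -10), -1) = Pow(-22, -1) = Rational(-1, 22) ≈ -0.045455)
Function('v')(j) = Mul(-1, Pow(Add(-4, j), -1), Add(-5, j)) (Function('v')(j) = Mul(-1, Mul(Add(-5, j), Pow(Add(-4, j), -1))) = Mul(-1, Mul(Pow(Add(-4, j), -1), Add(-5, j))) = Mul(-1, Pow(Add(-4, j), -1), Add(-5, j)))
Function('U')(n) = Add(-6, Mul(Rational(-1, 22), n))
Add(-279, Mul(-1, Function('U')(Function('v')(-4)))) = Add(-279, Mul(-1, Add(-6, Mul(Rational(-1, 22), Mul(Pow(Add(-4, -4), -1), Add(5, Mul(-1, -4))))))) = Add(-279, Mul(-1, Add(-6, Mul(Rational(-1, 22), Mul(Pow(-8, -1), Add(5, 4)))))) = Add(-279, Mul(-1, Add(-6, Mul(Rational(-1, 22), Mul(Rational(-1, 8), 9))))) = Add(-279, Mul(-1, Add(-6, Mul(Rational(-1, 22), Rational(-9, 8))))) = Add(-279, Mul(-1, Add(-6, Rational(9, 176)))) = Add(-279, Mul(-1, Rational(-1047, 176))) = Add(-279, Rational(1047, 176)) = Rational(-48057, 176)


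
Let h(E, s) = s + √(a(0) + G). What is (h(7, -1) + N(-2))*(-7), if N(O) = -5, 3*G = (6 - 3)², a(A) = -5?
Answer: 42 - 7*I*√2 ≈ 42.0 - 9.8995*I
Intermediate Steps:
G = 3 (G = (6 - 3)²/3 = (⅓)*3² = (⅓)*9 = 3)
h(E, s) = s + I*√2 (h(E, s) = s + √(-5 + 3) = s + √(-2) = s + I*√2)
(h(7, -1) + N(-2))*(-7) = ((-1 + I*√2) - 5)*(-7) = (-6 + I*√2)*(-7) = 42 - 7*I*√2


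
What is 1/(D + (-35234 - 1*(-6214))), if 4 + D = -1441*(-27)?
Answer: 1/9883 ≈ 0.00010118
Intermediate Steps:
D = 38903 (D = -4 - 1441*(-27) = -4 + 38907 = 38903)
1/(D + (-35234 - 1*(-6214))) = 1/(38903 + (-35234 - 1*(-6214))) = 1/(38903 + (-35234 + 6214)) = 1/(38903 - 29020) = 1/9883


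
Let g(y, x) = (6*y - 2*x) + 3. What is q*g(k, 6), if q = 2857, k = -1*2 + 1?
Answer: -42855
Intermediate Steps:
k = -1 (k = -2 + 1 = -1)
g(y, x) = 3 - 2*x + 6*y (g(y, x) = (-2*x + 6*y) + 3 = 3 - 2*x + 6*y)
q*g(k, 6) = 2857*(3 - 2*6 + 6*(-1)) = 2857*(3 - 12 - 6) = 2857*(-15) = -42855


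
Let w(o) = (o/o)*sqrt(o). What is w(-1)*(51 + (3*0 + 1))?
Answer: 52*I ≈ 52.0*I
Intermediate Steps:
w(o) = sqrt(o) (w(o) = 1*sqrt(o) = sqrt(o))
w(-1)*(51 + (3*0 + 1)) = sqrt(-1)*(51 + (3*0 + 1)) = I*(51 + (0 + 1)) = I*(51 + 1) = I*52 = 52*I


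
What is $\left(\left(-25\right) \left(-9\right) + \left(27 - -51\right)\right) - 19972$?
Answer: $-19669$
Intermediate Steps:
$\left(\left(-25\right) \left(-9\right) + \left(27 - -51\right)\right) - 19972 = \left(225 + \left(27 + 51\right)\right) - 19972 = \left(225 + 78\right) - 19972 = 303 - 19972 = -19669$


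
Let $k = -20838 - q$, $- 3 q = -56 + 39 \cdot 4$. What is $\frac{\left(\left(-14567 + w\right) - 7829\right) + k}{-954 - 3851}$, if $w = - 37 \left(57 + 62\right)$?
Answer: $\frac{142811}{14415} \approx 9.9071$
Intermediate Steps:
$q = - \frac{100}{3}$ ($q = - \frac{-56 + 39 \cdot 4}{3} = - \frac{-56 + 156}{3} = \left(- \frac{1}{3}\right) 100 = - \frac{100}{3} \approx -33.333$)
$w = -4403$ ($w = \left(-37\right) 119 = -4403$)
$k = - \frac{62414}{3}$ ($k = -20838 - - \frac{100}{3} = -20838 + \frac{100}{3} = - \frac{62414}{3} \approx -20805.0$)
$\frac{\left(\left(-14567 + w\right) - 7829\right) + k}{-954 - 3851} = \frac{\left(\left(-14567 - 4403\right) - 7829\right) - \frac{62414}{3}}{-954 - 3851} = \frac{\left(-18970 - 7829\right) - \frac{62414}{3}}{-4805} = \left(-26799 - \frac{62414}{3}\right) \left(- \frac{1}{4805}\right) = \left(- \frac{142811}{3}\right) \left(- \frac{1}{4805}\right) = \frac{142811}{14415}$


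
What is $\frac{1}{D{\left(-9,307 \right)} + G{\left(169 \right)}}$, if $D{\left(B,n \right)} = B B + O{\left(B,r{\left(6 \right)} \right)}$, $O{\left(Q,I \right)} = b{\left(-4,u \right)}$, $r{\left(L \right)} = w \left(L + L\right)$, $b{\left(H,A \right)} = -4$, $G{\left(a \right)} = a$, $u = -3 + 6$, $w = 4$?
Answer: $\frac{1}{246} \approx 0.004065$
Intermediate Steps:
$u = 3$
$r{\left(L \right)} = 8 L$ ($r{\left(L \right)} = 4 \left(L + L\right) = 4 \cdot 2 L = 8 L$)
$O{\left(Q,I \right)} = -4$
$D{\left(B,n \right)} = -4 + B^{2}$ ($D{\left(B,n \right)} = B B - 4 = B^{2} - 4 = -4 + B^{2}$)
$\frac{1}{D{\left(-9,307 \right)} + G{\left(169 \right)}} = \frac{1}{\left(-4 + \left(-9\right)^{2}\right) + 169} = \frac{1}{\left(-4 + 81\right) + 169} = \frac{1}{77 + 169} = \frac{1}{246}$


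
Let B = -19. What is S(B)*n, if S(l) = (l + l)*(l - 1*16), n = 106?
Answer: 140980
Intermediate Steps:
S(l) = 2*l*(-16 + l) (S(l) = (2*l)*(l - 16) = (2*l)*(-16 + l) = 2*l*(-16 + l))
S(B)*n = (2*(-19)*(-16 - 19))*106 = (2*(-19)*(-35))*106 = 1330*106 = 140980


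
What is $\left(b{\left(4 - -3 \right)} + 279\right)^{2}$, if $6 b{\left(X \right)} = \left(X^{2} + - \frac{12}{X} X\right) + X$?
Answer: $\frac{737881}{9} \approx 81987.0$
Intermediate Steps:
$b{\left(X \right)} = -2 + \frac{X}{6} + \frac{X^{2}}{6}$ ($b{\left(X \right)} = \frac{\left(X^{2} + - \frac{12}{X} X\right) + X}{6} = \frac{\left(X^{2} - 12\right) + X}{6} = \frac{\left(-12 + X^{2}\right) + X}{6} = \frac{-12 + X + X^{2}}{6} = -2 + \frac{X}{6} + \frac{X^{2}}{6}$)
$\left(b{\left(4 - -3 \right)} + 279\right)^{2} = \left(\left(-2 + \frac{4 - -3}{6} + \frac{\left(4 - -3\right)^{2}}{6}\right) + 279\right)^{2} = \left(\left(-2 + \frac{4 + 3}{6} + \frac{\left(4 + 3\right)^{2}}{6}\right) + 279\right)^{2} = \left(\left(-2 + \frac{1}{6} \cdot 7 + \frac{7^{2}}{6}\right) + 279\right)^{2} = \left(\left(-2 + \frac{7}{6} + \frac{1}{6} \cdot 49\right) + 279\right)^{2} = \left(\left(-2 + \frac{7}{6} + \frac{49}{6}\right) + 279\right)^{2} = \left(\frac{22}{3} + 279\right)^{2} = \left(\frac{859}{3}\right)^{2} = \frac{737881}{9}$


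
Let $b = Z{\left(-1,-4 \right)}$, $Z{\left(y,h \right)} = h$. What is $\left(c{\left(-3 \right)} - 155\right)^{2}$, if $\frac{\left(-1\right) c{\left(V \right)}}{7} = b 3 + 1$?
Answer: $6084$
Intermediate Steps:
$b = -4$
$c{\left(V \right)} = 77$ ($c{\left(V \right)} = - 7 \left(\left(-4\right) 3 + 1\right) = - 7 \left(-12 + 1\right) = \left(-7\right) \left(-11\right) = 77$)
$\left(c{\left(-3 \right)} - 155\right)^{2} = \left(77 - 155\right)^{2} = \left(-78\right)^{2} = 6084$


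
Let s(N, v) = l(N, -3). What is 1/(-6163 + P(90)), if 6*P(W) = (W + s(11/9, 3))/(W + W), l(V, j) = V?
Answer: -9720/59903539 ≈ -0.00016226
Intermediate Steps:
s(N, v) = N
P(W) = (11/9 + W)/(12*W) (P(W) = ((W + 11/9)/(W + W))/6 = ((W + 11*(⅑))/((2*W)))/6 = ((W + 11/9)*(1/(2*W)))/6 = ((11/9 + W)*(1/(2*W)))/6 = ((11/9 + W)/(2*W))/6 = (11/9 + W)/(12*W))
1/(-6163 + P(90)) = 1/(-6163 + (1/108)*(11 + 9*90)/90) = 1/(-6163 + (1/108)*(1/90)*(11 + 810)) = 1/(-6163 + (1/108)*(1/90)*821) = 1/(-6163 + 821/9720) = 1/(-59903539/9720) = -9720/59903539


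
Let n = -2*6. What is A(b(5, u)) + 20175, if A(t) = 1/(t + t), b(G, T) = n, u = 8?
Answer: 484199/24 ≈ 20175.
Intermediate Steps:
n = -12
b(G, T) = -12
A(t) = 1/(2*t)
A(b(5, u)) + 20175 = (½)/(-12) + 20175 = (½)*(-1/12) + 20175 = -1/24 + 20175 = 484199/24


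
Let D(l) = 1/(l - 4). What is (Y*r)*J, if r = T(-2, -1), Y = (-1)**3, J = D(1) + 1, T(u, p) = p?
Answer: 2/3 ≈ 0.66667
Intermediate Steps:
D(l) = 1/(-4 + l)
J = 2/3 (J = 1/(-4 + 1) + 1 = 1/(-3) + 1 = -1/3 + 1 = 2/3 ≈ 0.66667)
Y = -1
r = -1
(Y*r)*J = -1*(-1)*(2/3) = 1*(2/3) = 2/3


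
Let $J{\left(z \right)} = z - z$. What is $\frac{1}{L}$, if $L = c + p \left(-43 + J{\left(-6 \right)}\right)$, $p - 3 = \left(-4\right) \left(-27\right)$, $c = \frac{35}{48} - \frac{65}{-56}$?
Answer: $- \frac{336}{1603093} \approx -0.00020959$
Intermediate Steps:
$J{\left(z \right)} = 0$
$c = \frac{635}{336}$ ($c = 35 \cdot \frac{1}{48} - - \frac{65}{56} = \frac{35}{48} + \frac{65}{56} = \frac{635}{336} \approx 1.8899$)
$p = 111$ ($p = 3 - -108 = 3 + 108 = 111$)
$L = - \frac{1603093}{336}$ ($L = \frac{635}{336} + 111 \left(-43 + 0\right) = \frac{635}{336} + 111 \left(-43\right) = \frac{635}{336} - 4773 = - \frac{1603093}{336} \approx -4771.1$)
$\frac{1}{L} = \frac{1}{- \frac{1603093}{336}} = - \frac{336}{1603093}$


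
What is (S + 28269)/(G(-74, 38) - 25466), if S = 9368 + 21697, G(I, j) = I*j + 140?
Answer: -2697/1279 ≈ -2.1087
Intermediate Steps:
G(I, j) = 140 + I*j
S = 31065
(S + 28269)/(G(-74, 38) - 25466) = (31065 + 28269)/((140 - 74*38) - 25466) = 59334/((140 - 2812) - 25466) = 59334/(-2672 - 25466) = 59334/(-28138) = 59334*(-1/28138) = -2697/1279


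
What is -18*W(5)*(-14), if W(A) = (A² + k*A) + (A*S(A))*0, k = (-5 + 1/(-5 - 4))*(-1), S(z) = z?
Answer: 12740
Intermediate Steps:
k = 46/9 (k = (-5 + 1/(-9))*(-1) = (-5 - ⅑)*(-1) = -46/9*(-1) = 46/9 ≈ 5.1111)
W(A) = A² + 46*A/9 (W(A) = (A² + 46*A/9) + (A*A)*0 = (A² + 46*A/9) + A²*0 = (A² + 46*A/9) + 0 = A² + 46*A/9)
-18*W(5)*(-14) = -2*5*(46 + 9*5)*(-14) = -2*5*(46 + 45)*(-14) = -2*5*91*(-14) = -18*455/9*(-14) = -910*(-14) = 12740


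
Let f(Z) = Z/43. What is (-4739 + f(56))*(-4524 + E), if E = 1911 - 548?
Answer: 643962081/43 ≈ 1.4976e+7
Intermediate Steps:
E = 1363
f(Z) = Z/43 (f(Z) = Z*(1/43) = Z/43)
(-4739 + f(56))*(-4524 + E) = (-4739 + (1/43)*56)*(-4524 + 1363) = (-4739 + 56/43)*(-3161) = -203721/43*(-3161) = 643962081/43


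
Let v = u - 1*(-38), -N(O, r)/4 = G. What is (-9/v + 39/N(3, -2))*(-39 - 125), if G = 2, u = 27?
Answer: 106887/130 ≈ 822.21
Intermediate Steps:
N(O, r) = -8 (N(O, r) = -4*2 = -8)
v = 65 (v = 27 - 1*(-38) = 27 + 38 = 65)
(-9/v + 39/N(3, -2))*(-39 - 125) = (-9/65 + 39/(-8))*(-39 - 125) = (-9*1/65 + 39*(-1/8))*(-164) = (-9/65 - 39/8)*(-164) = -2607/520*(-164) = 106887/130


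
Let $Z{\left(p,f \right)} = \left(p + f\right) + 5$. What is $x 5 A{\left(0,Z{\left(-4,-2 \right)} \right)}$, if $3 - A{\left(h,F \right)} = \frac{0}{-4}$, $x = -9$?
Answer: $-135$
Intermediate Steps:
$Z{\left(p,f \right)} = 5 + f + p$ ($Z{\left(p,f \right)} = \left(f + p\right) + 5 = 5 + f + p$)
$A{\left(h,F \right)} = 3$ ($A{\left(h,F \right)} = 3 - \frac{0}{-4} = 3 - 0 \left(- \frac{1}{4}\right) = 3 - 0 = 3 + 0 = 3$)
$x 5 A{\left(0,Z{\left(-4,-2 \right)} \right)} = \left(-9\right) 5 \cdot 3 = \left(-45\right) 3 = -135$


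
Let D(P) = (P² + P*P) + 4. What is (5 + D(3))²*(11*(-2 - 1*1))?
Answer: -24057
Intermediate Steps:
D(P) = 4 + 2*P² (D(P) = (P² + P²) + 4 = 2*P² + 4 = 4 + 2*P²)
(5 + D(3))²*(11*(-2 - 1*1)) = (5 + (4 + 2*3²))²*(11*(-2 - 1*1)) = (5 + (4 + 2*9))²*(11*(-2 - 1)) = (5 + (4 + 18))²*(11*(-3)) = (5 + 22)²*(-33) = 27²*(-33) = 729*(-33) = -24057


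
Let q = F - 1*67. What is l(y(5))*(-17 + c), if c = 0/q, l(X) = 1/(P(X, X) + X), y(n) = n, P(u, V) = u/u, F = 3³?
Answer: -17/6 ≈ -2.8333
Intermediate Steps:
F = 27
q = -40 (q = 27 - 1*67 = 27 - 67 = -40)
P(u, V) = 1
l(X) = 1/(1 + X)
c = 0 (c = 0/(-40) = 0*(-1/40) = 0)
l(y(5))*(-17 + c) = (-17 + 0)/(1 + 5) = -17/6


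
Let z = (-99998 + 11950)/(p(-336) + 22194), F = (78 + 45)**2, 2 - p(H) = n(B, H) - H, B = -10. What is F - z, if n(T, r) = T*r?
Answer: 69993637/4625 ≈ 15134.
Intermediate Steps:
p(H) = 2 + 11*H (p(H) = 2 - (-10*H - H) = 2 - (-11)*H = 2 + 11*H)
F = 15129 (F = 123**2 = 15129)
z = -22012/4625 (z = (-99998 + 11950)/((2 + 11*(-336)) + 22194) = -88048/((2 - 3696) + 22194) = -88048/(-3694 + 22194) = -88048/18500 = -88048*1/18500 = -22012/4625 ≈ -4.7594)
F - z = 15129 - 1*(-22012/4625) = 15129 + 22012/4625 = 69993637/4625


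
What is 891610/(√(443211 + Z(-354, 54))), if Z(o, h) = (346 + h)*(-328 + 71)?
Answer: 891610*√340411/340411 ≈ 1528.2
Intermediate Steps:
Z(o, h) = -88922 - 257*h (Z(o, h) = (346 + h)*(-257) = -88922 - 257*h)
891610/(√(443211 + Z(-354, 54))) = 891610/(√(443211 + (-88922 - 257*54))) = 891610/(√(443211 + (-88922 - 13878))) = 891610/(√(443211 - 102800)) = 891610/(√340411) = 891610*(√340411/340411) = 891610*√340411/340411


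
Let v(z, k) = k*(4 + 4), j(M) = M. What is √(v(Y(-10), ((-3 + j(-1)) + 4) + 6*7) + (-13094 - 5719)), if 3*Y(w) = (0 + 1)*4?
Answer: 3*I*√2053 ≈ 135.93*I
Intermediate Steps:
Y(w) = 4/3 (Y(w) = ((0 + 1)*4)/3 = (1*4)/3 = (⅓)*4 = 4/3)
v(z, k) = 8*k (v(z, k) = k*8 = 8*k)
√(v(Y(-10), ((-3 + j(-1)) + 4) + 6*7) + (-13094 - 5719)) = √(8*(((-3 - 1) + 4) + 6*7) + (-13094 - 5719)) = √(8*((-4 + 4) + 42) - 18813) = √(8*(0 + 42) - 18813) = √(8*42 - 18813) = √(336 - 18813) = √(-18477) = 3*I*√2053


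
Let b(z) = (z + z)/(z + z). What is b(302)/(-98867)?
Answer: -1/98867 ≈ -1.0115e-5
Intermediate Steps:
b(z) = 1 (b(z) = (2*z)/((2*z)) = (2*z)*(1/(2*z)) = 1)
b(302)/(-98867) = 1/(-98867) = 1*(-1/98867) = -1/98867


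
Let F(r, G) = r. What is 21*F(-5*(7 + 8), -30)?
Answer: -1575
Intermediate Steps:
21*F(-5*(7 + 8), -30) = 21*(-5*(7 + 8)) = 21*(-5*15) = 21*(-75) = -1575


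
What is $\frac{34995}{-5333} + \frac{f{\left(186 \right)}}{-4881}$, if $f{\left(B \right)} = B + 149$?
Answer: $- \frac{172597150}{26030373} \approx -6.6306$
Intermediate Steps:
$f{\left(B \right)} = 149 + B$
$\frac{34995}{-5333} + \frac{f{\left(186 \right)}}{-4881} = \frac{34995}{-5333} + \frac{149 + 186}{-4881} = 34995 \left(- \frac{1}{5333}\right) + 335 \left(- \frac{1}{4881}\right) = - \frac{34995}{5333} - \frac{335}{4881} = - \frac{172597150}{26030373}$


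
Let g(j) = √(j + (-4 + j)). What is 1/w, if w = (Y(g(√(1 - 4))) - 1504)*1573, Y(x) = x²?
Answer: -29/68790799 - I*√3/1788560774 ≈ -4.2157e-7 - 9.684e-10*I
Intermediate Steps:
g(j) = √(-4 + 2*j)
w = -2372084 + 3146*I*√3 (w = ((√(-4 + 2*√(1 - 4)))² - 1504)*1573 = ((√(-4 + 2*√(-3)))² - 1504)*1573 = ((√(-4 + 2*(I*√3)))² - 1504)*1573 = ((√(-4 + 2*I*√3))² - 1504)*1573 = ((-4 + 2*I*√3) - 1504)*1573 = (-1508 + 2*I*√3)*1573 = -2372084 + 3146*I*√3 ≈ -2.3721e+6 + 5449.0*I)
1/w = 1/(-2372084 + 3146*I*√3)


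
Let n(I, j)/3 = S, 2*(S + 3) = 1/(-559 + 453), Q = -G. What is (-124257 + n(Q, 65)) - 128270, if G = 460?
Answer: -53537635/212 ≈ -2.5254e+5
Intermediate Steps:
Q = -460 (Q = -1*460 = -460)
S = -637/212 (S = -3 + 1/(2*(-559 + 453)) = -3 + (½)/(-106) = -3 + (½)*(-1/106) = -3 - 1/212 = -637/212 ≈ -3.0047)
n(I, j) = -1911/212 (n(I, j) = 3*(-637/212) = -1911/212)
(-124257 + n(Q, 65)) - 128270 = (-124257 - 1911/212) - 128270 = -26344395/212 - 128270 = -53537635/212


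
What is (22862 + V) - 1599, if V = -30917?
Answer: -9654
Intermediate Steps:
(22862 + V) - 1599 = (22862 - 30917) - 1599 = -8055 - 1599 = -9654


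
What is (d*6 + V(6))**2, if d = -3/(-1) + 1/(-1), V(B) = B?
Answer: 324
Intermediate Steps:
d = 2 (d = -3*(-1) + 1*(-1) = 3 - 1 = 2)
(d*6 + V(6))**2 = (2*6 + 6)**2 = (12 + 6)**2 = 18**2 = 324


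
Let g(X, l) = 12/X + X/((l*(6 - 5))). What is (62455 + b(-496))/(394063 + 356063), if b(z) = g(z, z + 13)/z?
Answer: 1855315150505/22283567010432 ≈ 0.083259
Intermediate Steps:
g(X, l) = 12/X + X/l (g(X, l) = 12/X + X/((l*1)) = 12/X + X/l)
b(z) = (12/z + z/(13 + z))/z (b(z) = (12/z + z/(z + 13))/z = (12/z + z/(13 + z))/z)
(62455 + b(-496))/(394063 + 356063) = (62455 + (156 + (-496)² + 12*(-496))/((-496)²*(13 - 496)))/(394063 + 356063) = (62455 + (1/246016)*(156 + 246016 - 5952)/(-483))/750126 = (62455 + (1/246016)*(-1/483)*240220)*(1/750126) = (62455 - 60055/29706432)*(1/750126) = (1855315150505/29706432)*(1/750126) = 1855315150505/22283567010432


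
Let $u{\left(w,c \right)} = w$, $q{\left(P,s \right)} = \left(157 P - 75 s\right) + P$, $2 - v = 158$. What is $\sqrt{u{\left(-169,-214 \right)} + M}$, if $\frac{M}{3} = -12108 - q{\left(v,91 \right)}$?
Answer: $\sqrt{57926} \approx 240.68$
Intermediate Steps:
$v = -156$ ($v = 2 - 158 = -156$)
$q{\left(P,s \right)} = - 75 s + 158 P$ ($q{\left(P,s \right)} = \left(- 75 s + 157 P\right) + P = - 75 s + 158 P$)
$M = 58095$ ($M = 3 \left(-12108 - \left(\left(-75\right) 91 + 158 \left(-156\right)\right)\right) = 3 \left(-12108 - \left(-6825 - 24648\right)\right) = 3 \left(-12108 - -31473\right) = 3 \left(-12108 + 31473\right) = 3 \cdot 19365 = 58095$)
$\sqrt{u{\left(-169,-214 \right)} + M} = \sqrt{-169 + 58095} = \sqrt{57926}$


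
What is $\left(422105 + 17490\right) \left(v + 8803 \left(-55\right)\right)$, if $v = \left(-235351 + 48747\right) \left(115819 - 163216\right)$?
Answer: $3887771859942685$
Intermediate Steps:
$v = 8844469788$ ($v = \left(-186604\right) \left(-47397\right) = 8844469788$)
$\left(422105 + 17490\right) \left(v + 8803 \left(-55\right)\right) = \left(422105 + 17490\right) \left(8844469788 + 8803 \left(-55\right)\right) = 439595 \left(8844469788 - 484165\right) = 439595 \cdot 8843985623 = 3887771859942685$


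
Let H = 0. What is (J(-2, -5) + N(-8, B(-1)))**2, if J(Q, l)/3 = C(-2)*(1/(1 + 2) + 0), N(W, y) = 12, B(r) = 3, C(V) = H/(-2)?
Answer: 144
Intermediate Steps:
C(V) = 0 (C(V) = 0/(-2) = 0*(-1/2) = 0)
J(Q, l) = 0 (J(Q, l) = 3*(0*(1/(1 + 2) + 0)) = 3*(0*(1/3 + 0)) = 3*(0*(1/3)) = 3*0 = 0)
(J(-2, -5) + N(-8, B(-1)))**2 = (0 + 12)**2 = 12**2 = 144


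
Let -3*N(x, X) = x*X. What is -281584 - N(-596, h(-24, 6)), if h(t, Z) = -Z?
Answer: -280392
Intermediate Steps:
N(x, X) = -X*x/3 (N(x, X) = -x*X/3 = -X*x/3)
-281584 - N(-596, h(-24, 6)) = -281584 - (-1)*(-1*6)*(-596)/3 = -281584 - (-1)*(-6)*(-596)/3 = -281584 - 1*(-1192) = -281584 + 1192 = -280392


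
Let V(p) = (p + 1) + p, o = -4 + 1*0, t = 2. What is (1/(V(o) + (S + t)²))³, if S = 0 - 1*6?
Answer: 1/729 ≈ 0.0013717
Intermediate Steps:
S = -6 (S = 0 - 6 = -6)
o = -4 (o = -4 + 0 = -4)
V(p) = 1 + 2*p (V(p) = (1 + p) + p = 1 + 2*p)
(1/(V(o) + (S + t)²))³ = (1/((1 + 2*(-4)) + (-6 + 2)²))³ = (1/((1 - 8) + (-4)²))³ = (1/(-7 + 16))³ = (1/9)³ = (⅑)³ = 1/729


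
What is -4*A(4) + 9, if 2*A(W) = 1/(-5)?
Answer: 47/5 ≈ 9.4000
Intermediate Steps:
A(W) = -⅒ (A(W) = (1/(-5))/2 = (1*(-⅕))/2 = (½)*(-⅕) = -⅒)
-4*A(4) + 9 = -4*(-⅒) + 9 = ⅖ + 9 = 47/5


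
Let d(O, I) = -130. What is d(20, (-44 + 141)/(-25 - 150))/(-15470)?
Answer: 1/119 ≈ 0.0084034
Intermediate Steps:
d(20, (-44 + 141)/(-25 - 150))/(-15470) = -130/(-15470) = -130*(-1/15470) = 1/119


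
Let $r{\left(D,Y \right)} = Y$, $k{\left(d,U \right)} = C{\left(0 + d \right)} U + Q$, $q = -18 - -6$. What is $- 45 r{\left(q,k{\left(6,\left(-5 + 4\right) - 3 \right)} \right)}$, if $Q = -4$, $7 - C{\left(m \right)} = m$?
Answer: $360$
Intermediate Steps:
$C{\left(m \right)} = 7 - m$
$q = -12$ ($q = -18 + 6 = -12$)
$k{\left(d,U \right)} = -4 + U \left(7 - d\right)$ ($k{\left(d,U \right)} = \left(7 - \left(0 + d\right)\right) U - 4 = \left(7 - d\right) U - 4 = U \left(7 - d\right) - 4 = -4 + U \left(7 - d\right)$)
$- 45 r{\left(q,k{\left(6,\left(-5 + 4\right) - 3 \right)} \right)} = - 45 \left(-4 - \left(\left(-5 + 4\right) - 3\right) \left(-7 + 6\right)\right) = - 45 \left(-4 - \left(-1 - 3\right) \left(-1\right)\right) = - 45 \left(-4 - \left(-4\right) \left(-1\right)\right) = - 45 \left(-4 - 4\right) = \left(-45\right) \left(-8\right) = 360$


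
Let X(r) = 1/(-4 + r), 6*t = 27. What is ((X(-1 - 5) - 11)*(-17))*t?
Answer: 16983/20 ≈ 849.15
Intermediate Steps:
t = 9/2 (t = (⅙)*27 = 9/2 ≈ 4.5000)
((X(-1 - 5) - 11)*(-17))*t = ((1/(-4 + (-1 - 5)) - 11)*(-17))*(9/2) = ((1/(-4 - 6) - 11)*(-17))*(9/2) = ((1/(-10) - 11)*(-17))*(9/2) = ((-⅒ - 11)*(-17))*(9/2) = -111/10*(-17)*(9/2) = (1887/10)*(9/2) = 16983/20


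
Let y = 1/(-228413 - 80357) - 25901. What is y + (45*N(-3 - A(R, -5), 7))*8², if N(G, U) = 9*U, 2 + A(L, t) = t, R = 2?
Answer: 48025777029/308770 ≈ 1.5554e+5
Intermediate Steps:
A(L, t) = -2 + t
y = -7997451771/308770 (y = 1/(-308770) - 25901 = -1/308770 - 25901 = -7997451771/308770 ≈ -25901.)
y + (45*N(-3 - A(R, -5), 7))*8² = -7997451771/308770 + (45*(9*7))*8² = -7997451771/308770 + (45*63)*64 = -7997451771/308770 + 2835*64 = -7997451771/308770 + 181440 = 48025777029/308770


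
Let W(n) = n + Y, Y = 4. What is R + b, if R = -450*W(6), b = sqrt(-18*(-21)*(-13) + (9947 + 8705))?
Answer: -4500 + sqrt(13738) ≈ -4382.8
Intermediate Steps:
W(n) = 4 + n (W(n) = n + 4 = 4 + n)
b = sqrt(13738) (b = sqrt(378*(-13) + 18652) = sqrt(-4914 + 18652) = sqrt(13738) ≈ 117.21)
R = -4500 (R = -450*(4 + 6) = -450*10 = -4500)
R + b = -4500 + sqrt(13738)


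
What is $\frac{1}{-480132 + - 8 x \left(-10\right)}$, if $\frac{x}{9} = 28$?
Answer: $- \frac{1}{459972} \approx -2.174 \cdot 10^{-6}$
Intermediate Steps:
$x = 252$ ($x = 9 \cdot 28 = 252$)
$\frac{1}{-480132 + - 8 x \left(-10\right)} = \frac{1}{-480132 + \left(-8\right) 252 \left(-10\right)} = \frac{1}{-480132 - -20160} = \frac{1}{-480132 + 20160} = \frac{1}{-459972} = - \frac{1}{459972}$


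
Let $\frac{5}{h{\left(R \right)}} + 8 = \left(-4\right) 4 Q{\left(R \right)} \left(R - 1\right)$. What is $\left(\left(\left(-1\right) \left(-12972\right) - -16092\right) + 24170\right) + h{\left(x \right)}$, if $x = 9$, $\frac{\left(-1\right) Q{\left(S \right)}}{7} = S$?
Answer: $\frac{428853109}{8056} \approx 53234.0$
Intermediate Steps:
$Q{\left(S \right)} = - 7 S$
$h{\left(R \right)} = \frac{5}{-8 + 112 R \left(-1 + R\right)}$ ($h{\left(R \right)} = \frac{5}{-8 + \left(-4\right) 4 - 7 R \left(R - 1\right)} = \frac{5}{-8 - 16 - 7 R \left(-1 + R\right)} = \frac{5}{-8 - 16 \left(- 7 R \left(-1 + R\right)\right)} = \frac{5}{-8 + 112 R \left(-1 + R\right)}$)
$\left(\left(\left(-1\right) \left(-12972\right) - -16092\right) + 24170\right) + h{\left(x \right)} = \left(\left(\left(-1\right) \left(-12972\right) - -16092\right) + 24170\right) + \frac{5}{8 \left(-1 - 126 + 14 \cdot 9^{2}\right)} = \left(\left(12972 + 16092\right) + 24170\right) + \frac{5}{8 \left(-1 - 126 + 14 \cdot 81\right)} = \left(29064 + 24170\right) + \frac{5}{8 \left(-1 - 126 + 1134\right)} = 53234 + \frac{5}{8 \cdot 1007} = 53234 + \frac{5}{8} \cdot \frac{1}{1007} = 53234 + \frac{5}{8056} = \frac{428853109}{8056}$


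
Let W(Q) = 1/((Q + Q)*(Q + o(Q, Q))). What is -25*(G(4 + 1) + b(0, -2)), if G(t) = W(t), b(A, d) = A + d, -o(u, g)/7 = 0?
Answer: 99/2 ≈ 49.500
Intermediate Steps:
o(u, g) = 0 (o(u, g) = -7*0 = 0)
W(Q) = 1/(2*Q**2) (W(Q) = 1/((Q + Q)*(Q + 0)) = 1/((2*Q)*Q) = 1/(2*Q**2))
G(t) = 1/(2*t**2)
-25*(G(4 + 1) + b(0, -2)) = -25*(1/(2*(4 + 1)**2) + (0 - 2)) = -25*((1/2)/5**2 - 2) = -25*((1/2)*(1/25) - 2) = -25*(1/50 - 2) = -25*(-99/50) = 99/2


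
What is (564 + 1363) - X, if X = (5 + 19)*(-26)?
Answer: 2551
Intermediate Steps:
X = -624 (X = 24*(-26) = -624)
(564 + 1363) - X = (564 + 1363) - 1*(-624) = 1927 + 624 = 2551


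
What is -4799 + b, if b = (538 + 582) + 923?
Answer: -2756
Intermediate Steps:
b = 2043 (b = 1120 + 923 = 2043)
-4799 + b = -4799 + 2043 = -2756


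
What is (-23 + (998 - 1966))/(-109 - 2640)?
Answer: 991/2749 ≈ 0.36049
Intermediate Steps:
(-23 + (998 - 1966))/(-109 - 2640) = (-23 - 968)/(-2749) = -991*(-1/2749) = 991/2749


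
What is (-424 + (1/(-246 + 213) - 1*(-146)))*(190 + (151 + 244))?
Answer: -1789125/11 ≈ -1.6265e+5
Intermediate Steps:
(-424 + (1/(-246 + 213) - 1*(-146)))*(190 + (151 + 244)) = (-424 + (1/(-33) + 146))*(190 + 395) = (-424 + (-1/33 + 146))*585 = (-424 + 4817/33)*585 = -9175/33*585 = -1789125/11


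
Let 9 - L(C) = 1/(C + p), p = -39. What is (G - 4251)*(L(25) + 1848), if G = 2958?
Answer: -33616707/14 ≈ -2.4012e+6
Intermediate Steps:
L(C) = 9 - 1/(-39 + C) (L(C) = 9 - 1/(C - 39) = 9 - 1/(-39 + C))
(G - 4251)*(L(25) + 1848) = (2958 - 4251)*((-352 + 9*25)/(-39 + 25) + 1848) = -1293*((-352 + 225)/(-14) + 1848) = -1293*(-1/14*(-127) + 1848) = -1293*(127/14 + 1848) = -1293*25999/14 = -33616707/14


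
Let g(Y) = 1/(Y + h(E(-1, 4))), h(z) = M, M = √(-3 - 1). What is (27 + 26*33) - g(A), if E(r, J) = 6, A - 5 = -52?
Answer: 1958552/2213 + 2*I/2213 ≈ 885.02 + 0.00090375*I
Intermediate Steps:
A = -47 (A = 5 - 52 = -47)
M = 2*I (M = √(-4) = 2*I ≈ 2.0*I)
h(z) = 2*I
g(Y) = 1/(Y + 2*I)
(27 + 26*33) - g(A) = (27 + 26*33) - 1/(-47 + 2*I) = (27 + 858) - (-47 - 2*I)/2213 = 885 - (-47 - 2*I)/2213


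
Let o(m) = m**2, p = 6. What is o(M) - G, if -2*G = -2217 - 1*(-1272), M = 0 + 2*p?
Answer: -657/2 ≈ -328.50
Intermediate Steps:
M = 12 (M = 0 + 2*6 = 0 + 12 = 12)
G = 945/2 (G = -(-2217 - 1*(-1272))/2 = -(-2217 + 1272)/2 = -1/2*(-945) = 945/2 ≈ 472.50)
o(M) - G = 12**2 - 1*945/2 = 144 - 945/2 = -657/2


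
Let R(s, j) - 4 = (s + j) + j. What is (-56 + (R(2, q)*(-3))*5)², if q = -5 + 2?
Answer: 3136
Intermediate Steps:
q = -3
R(s, j) = 4 + s + 2*j (R(s, j) = 4 + ((s + j) + j) = 4 + ((j + s) + j) = 4 + (s + 2*j) = 4 + s + 2*j)
(-56 + (R(2, q)*(-3))*5)² = (-56 + ((4 + 2 + 2*(-3))*(-3))*5)² = (-56 + ((4 + 2 - 6)*(-3))*5)² = (-56 + (0*(-3))*5)² = (-56 + 0*5)² = (-56 + 0)² = (-56)² = 3136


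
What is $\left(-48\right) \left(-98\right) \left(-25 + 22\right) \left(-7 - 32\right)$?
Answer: $550368$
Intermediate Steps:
$\left(-48\right) \left(-98\right) \left(-25 + 22\right) \left(-7 - 32\right) = 4704 \left(\left(-3\right) \left(-39\right)\right) = 4704 \cdot 117 = 550368$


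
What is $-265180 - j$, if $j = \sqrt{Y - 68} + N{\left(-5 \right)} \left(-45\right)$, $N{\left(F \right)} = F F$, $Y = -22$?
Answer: $-264055 - 3 i \sqrt{10} \approx -2.6406 \cdot 10^{5} - 9.4868 i$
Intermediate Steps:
$N{\left(F \right)} = F^{2}$
$j = -1125 + 3 i \sqrt{10}$ ($j = \sqrt{-22 - 68} + \left(-5\right)^{2} \left(-45\right) = \sqrt{-90} + 25 \left(-45\right) = 3 i \sqrt{10} - 1125 = -1125 + 3 i \sqrt{10} \approx -1125.0 + 9.4868 i$)
$-265180 - j = -265180 - \left(-1125 + 3 i \sqrt{10}\right) = -265180 + \left(1125 - 3 i \sqrt{10}\right) = -264055 - 3 i \sqrt{10}$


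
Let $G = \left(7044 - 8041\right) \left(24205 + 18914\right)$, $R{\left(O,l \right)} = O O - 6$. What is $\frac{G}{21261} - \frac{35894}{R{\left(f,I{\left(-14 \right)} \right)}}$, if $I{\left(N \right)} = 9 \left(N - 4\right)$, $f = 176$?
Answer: $- \frac{11685547246}{5775905} \approx -2023.2$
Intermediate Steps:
$I{\left(N \right)} = -36 + 9 N$ ($I{\left(N \right)} = 9 \left(-4 + N\right) = -36 + 9 N$)
$R{\left(O,l \right)} = -6 + O^{2}$ ($R{\left(O,l \right)} = O^{2} - 6 = -6 + O^{2}$)
$G = -42989643$ ($G = \left(-997\right) 43119 = -42989643$)
$\frac{G}{21261} - \frac{35894}{R{\left(f,I{\left(-14 \right)} \right)}} = - \frac{42989643}{21261} - \frac{35894}{-6 + 176^{2}} = \left(-42989643\right) \frac{1}{21261} - \frac{35894}{-6 + 30976} = - \frac{14329881}{7087} - \frac{35894}{30970} = - \frac{14329881}{7087} - \frac{17947}{15485} = - \frac{11685547246}{5775905}$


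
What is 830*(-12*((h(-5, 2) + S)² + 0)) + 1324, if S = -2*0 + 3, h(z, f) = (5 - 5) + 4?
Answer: -486716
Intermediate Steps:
h(z, f) = 4 (h(z, f) = 0 + 4 = 4)
S = 3 (S = 0 + 3 = 3)
830*(-12*((h(-5, 2) + S)² + 0)) + 1324 = 830*(-12*((4 + 3)² + 0)) + 1324 = 830*(-12*(7² + 0)) + 1324 = 830*(-12*(49 + 0)) + 1324 = 830*(-12*49) + 1324 = 830*(-588) + 1324 = -488040 + 1324 = -486716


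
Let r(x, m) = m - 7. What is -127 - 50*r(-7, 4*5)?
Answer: -777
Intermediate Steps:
r(x, m) = -7 + m
-127 - 50*r(-7, 4*5) = -127 - 50*(-7 + 4*5) = -127 - 50*(-7 + 20) = -127 - 50*13 = -127 - 650 = -777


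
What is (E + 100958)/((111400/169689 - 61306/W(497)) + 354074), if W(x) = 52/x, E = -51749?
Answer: -16700452002/78691314901 ≈ -0.21223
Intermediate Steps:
(E + 100958)/((111400/169689 - 61306/W(497)) + 354074) = (-51749 + 100958)/((111400/169689 - 61306/(52/497)) + 354074) = 49209/((111400*(1/169689) - 61306/(52*(1/497))) + 354074) = 49209/((111400/169689 - 61306/52/497) + 354074) = 49209/((111400/169689 - 61306*497/52) + 354074) = 49209/((111400/169689 - 15234541/26) + 354074) = 49209/(-198856240873/339378 + 354074) = 49209/(-78691314901/339378) = 49209*(-339378/78691314901) = -16700452002/78691314901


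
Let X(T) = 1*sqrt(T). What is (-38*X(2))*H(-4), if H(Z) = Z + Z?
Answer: 304*sqrt(2) ≈ 429.92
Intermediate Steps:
X(T) = sqrt(T)
H(Z) = 2*Z
(-38*X(2))*H(-4) = (-38*sqrt(2))*(2*(-4)) = -38*sqrt(2)*(-8) = 304*sqrt(2)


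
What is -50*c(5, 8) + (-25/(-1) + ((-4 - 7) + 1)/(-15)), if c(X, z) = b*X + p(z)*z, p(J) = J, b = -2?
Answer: -8023/3 ≈ -2674.3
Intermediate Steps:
c(X, z) = z² - 2*X (c(X, z) = -2*X + z*z = -2*X + z² = z² - 2*X)
-50*c(5, 8) + (-25/(-1) + ((-4 - 7) + 1)/(-15)) = -50*(8² - 2*5) + (-25/(-1) + ((-4 - 7) + 1)/(-15)) = -50*(64 - 10) + (-25*(-1) + (-11 + 1)*(-1/15)) = -50*54 + (25 - 10*(-1/15)) = -2700 + (25 + ⅔) = -2700 + 77/3 = -8023/3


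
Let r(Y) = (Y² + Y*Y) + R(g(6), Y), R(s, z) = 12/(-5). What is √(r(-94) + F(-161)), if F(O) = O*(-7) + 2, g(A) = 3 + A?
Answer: √469965/5 ≈ 137.11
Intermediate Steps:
F(O) = 2 - 7*O (F(O) = -7*O + 2 = 2 - 7*O)
R(s, z) = -12/5 (R(s, z) = 12*(-⅕) = -12/5)
r(Y) = -12/5 + 2*Y² (r(Y) = (Y² + Y*Y) - 12/5 = (Y² + Y²) - 12/5 = 2*Y² - 12/5 = -12/5 + 2*Y²)
√(r(-94) + F(-161)) = √((-12/5 + 2*(-94)²) + (2 - 7*(-161))) = √((-12/5 + 2*8836) + (2 + 1127)) = √((-12/5 + 17672) + 1129) = √(88348/5 + 1129) = √(93993/5) = √469965/5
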